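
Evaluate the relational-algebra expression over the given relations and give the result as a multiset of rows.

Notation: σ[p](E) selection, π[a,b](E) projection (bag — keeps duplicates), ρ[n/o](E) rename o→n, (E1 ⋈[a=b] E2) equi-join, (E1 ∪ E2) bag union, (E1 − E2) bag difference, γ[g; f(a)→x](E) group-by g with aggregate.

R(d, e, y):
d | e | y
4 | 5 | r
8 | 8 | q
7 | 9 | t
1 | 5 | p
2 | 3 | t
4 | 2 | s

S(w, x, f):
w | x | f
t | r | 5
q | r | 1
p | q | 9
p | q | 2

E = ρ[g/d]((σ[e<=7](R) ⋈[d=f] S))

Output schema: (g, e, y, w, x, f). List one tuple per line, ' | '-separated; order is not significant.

Stepwise |·|:
  R → 6
  σ[e<=7](R) → 4
  S → 4
  (σ[e<=7](R) ⋈[d=f] S) → 2
  ρ[g/d]((σ[e<=7](R) ⋈[d=f] S)) → 2

== RESULT ==
g | e | y | w | x | f
1 | 5 | p | q | r | 1
2 | 3 | t | p | q | 2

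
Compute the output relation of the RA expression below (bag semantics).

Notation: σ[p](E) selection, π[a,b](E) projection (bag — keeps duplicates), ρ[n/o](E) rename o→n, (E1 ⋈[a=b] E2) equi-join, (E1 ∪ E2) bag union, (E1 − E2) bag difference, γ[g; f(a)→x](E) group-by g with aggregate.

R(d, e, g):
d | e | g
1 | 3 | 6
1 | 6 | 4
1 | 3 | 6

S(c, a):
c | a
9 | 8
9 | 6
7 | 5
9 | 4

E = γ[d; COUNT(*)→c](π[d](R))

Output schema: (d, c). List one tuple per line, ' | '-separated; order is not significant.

Per-node cardinality:
  R → 3
  π[d](R) → 3
  γ[d; COUNT(*)→c](π[d](R)) → 1

== RESULT ==
d | c
1 | 3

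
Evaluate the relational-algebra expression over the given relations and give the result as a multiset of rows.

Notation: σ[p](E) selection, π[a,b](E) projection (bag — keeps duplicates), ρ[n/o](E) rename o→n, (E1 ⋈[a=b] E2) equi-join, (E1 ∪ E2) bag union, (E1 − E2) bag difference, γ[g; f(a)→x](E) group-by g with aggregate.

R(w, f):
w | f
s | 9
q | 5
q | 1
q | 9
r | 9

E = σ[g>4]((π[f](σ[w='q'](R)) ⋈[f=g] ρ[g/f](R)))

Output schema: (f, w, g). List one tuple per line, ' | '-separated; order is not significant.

Row counts bottom-up:
  R → 5
  σ[w='q'](R) → 3
  π[f](σ[w='q'](R)) → 3
  R → 5
  ρ[g/f](R) → 5
  (π[f](σ[w='q'](R)) ⋈[f=g] ρ[g/f](R)) → 5
  σ[g>4]((π[f](σ[w='q'](R)) ⋈[f=g] ρ[g/f](R))) → 4

== RESULT ==
f | w | g
5 | q | 5
9 | q | 9
9 | r | 9
9 | s | 9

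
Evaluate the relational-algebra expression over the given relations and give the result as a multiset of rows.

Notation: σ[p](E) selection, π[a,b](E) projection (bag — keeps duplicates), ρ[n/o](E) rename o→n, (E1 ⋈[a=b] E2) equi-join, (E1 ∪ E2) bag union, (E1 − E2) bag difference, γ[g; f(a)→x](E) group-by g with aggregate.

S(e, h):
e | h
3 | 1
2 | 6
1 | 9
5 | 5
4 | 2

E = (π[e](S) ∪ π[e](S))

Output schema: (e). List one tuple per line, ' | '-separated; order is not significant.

Per-node cardinality:
  S → 5
  π[e](S) → 5
  S → 5
  π[e](S) → 5
  (π[e](S) ∪ π[e](S)) → 10

== RESULT ==
e
1
1
2
2
3
3
4
4
5
5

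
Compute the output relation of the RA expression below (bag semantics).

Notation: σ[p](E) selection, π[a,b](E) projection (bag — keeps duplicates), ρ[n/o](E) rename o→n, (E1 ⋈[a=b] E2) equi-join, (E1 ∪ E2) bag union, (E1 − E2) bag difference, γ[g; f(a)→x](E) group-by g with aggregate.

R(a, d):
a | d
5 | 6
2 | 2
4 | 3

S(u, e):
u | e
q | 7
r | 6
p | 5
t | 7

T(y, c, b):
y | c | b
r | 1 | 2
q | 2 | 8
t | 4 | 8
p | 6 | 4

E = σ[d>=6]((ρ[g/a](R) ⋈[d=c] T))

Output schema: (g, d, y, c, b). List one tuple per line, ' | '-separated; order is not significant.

Stepwise |·|:
  R → 3
  ρ[g/a](R) → 3
  T → 4
  (ρ[g/a](R) ⋈[d=c] T) → 2
  σ[d>=6]((ρ[g/a](R) ⋈[d=c] T)) → 1

== RESULT ==
g | d | y | c | b
5 | 6 | p | 6 | 4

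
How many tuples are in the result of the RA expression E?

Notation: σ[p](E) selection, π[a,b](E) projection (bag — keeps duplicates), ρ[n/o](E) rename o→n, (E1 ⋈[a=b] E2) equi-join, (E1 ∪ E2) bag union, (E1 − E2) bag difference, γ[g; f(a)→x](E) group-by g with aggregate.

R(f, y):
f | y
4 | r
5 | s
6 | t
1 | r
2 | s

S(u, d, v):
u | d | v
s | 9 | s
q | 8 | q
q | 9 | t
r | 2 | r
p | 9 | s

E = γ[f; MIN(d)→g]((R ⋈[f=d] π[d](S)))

Per-node cardinality:
  R → 5
  S → 5
  π[d](S) → 5
  (R ⋈[f=d] π[d](S)) → 1
  γ[f; MIN(d)→g]((R ⋈[f=d] π[d](S))) → 1

|E| = 1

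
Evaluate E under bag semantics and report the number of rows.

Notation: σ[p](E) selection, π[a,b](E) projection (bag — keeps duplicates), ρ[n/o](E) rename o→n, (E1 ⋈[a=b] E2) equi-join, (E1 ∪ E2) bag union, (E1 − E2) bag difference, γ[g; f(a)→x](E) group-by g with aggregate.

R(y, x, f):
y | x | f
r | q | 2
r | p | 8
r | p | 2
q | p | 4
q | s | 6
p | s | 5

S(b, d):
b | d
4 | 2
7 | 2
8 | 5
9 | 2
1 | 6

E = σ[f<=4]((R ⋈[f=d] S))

Subexpression sizes:
  R → 6
  S → 5
  (R ⋈[f=d] S) → 8
  σ[f<=4]((R ⋈[f=d] S)) → 6

|E| = 6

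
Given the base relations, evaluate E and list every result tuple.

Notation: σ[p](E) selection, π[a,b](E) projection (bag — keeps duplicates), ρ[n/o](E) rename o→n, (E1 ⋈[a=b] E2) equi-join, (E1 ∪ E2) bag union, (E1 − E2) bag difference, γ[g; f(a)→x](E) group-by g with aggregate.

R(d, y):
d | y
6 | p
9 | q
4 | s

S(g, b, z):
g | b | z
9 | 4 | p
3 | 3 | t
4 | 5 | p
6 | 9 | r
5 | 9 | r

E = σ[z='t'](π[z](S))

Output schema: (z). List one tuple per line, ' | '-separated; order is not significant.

Row counts bottom-up:
  S → 5
  π[z](S) → 5
  σ[z='t'](π[z](S)) → 1

== RESULT ==
z
t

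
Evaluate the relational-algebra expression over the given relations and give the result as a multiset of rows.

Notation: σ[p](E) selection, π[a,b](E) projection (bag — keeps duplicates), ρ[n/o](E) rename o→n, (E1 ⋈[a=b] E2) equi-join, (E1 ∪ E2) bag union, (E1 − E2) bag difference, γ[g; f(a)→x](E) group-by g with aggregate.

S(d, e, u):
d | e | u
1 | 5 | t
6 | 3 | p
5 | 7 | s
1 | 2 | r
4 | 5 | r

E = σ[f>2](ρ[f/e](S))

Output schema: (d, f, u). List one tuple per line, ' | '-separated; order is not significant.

Per-node cardinality:
  S → 5
  ρ[f/e](S) → 5
  σ[f>2](ρ[f/e](S)) → 4

== RESULT ==
d | f | u
1 | 5 | t
4 | 5 | r
5 | 7 | s
6 | 3 | p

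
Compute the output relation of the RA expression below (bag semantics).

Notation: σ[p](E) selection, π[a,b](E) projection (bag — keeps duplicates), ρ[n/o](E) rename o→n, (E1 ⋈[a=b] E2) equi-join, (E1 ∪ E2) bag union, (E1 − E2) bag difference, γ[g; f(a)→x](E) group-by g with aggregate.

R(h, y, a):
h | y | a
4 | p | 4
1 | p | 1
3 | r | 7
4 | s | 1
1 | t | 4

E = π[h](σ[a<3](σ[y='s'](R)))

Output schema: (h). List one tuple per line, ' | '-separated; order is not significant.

Row counts bottom-up:
  R → 5
  σ[y='s'](R) → 1
  σ[a<3](σ[y='s'](R)) → 1
  π[h](σ[a<3](σ[y='s'](R))) → 1

== RESULT ==
h
4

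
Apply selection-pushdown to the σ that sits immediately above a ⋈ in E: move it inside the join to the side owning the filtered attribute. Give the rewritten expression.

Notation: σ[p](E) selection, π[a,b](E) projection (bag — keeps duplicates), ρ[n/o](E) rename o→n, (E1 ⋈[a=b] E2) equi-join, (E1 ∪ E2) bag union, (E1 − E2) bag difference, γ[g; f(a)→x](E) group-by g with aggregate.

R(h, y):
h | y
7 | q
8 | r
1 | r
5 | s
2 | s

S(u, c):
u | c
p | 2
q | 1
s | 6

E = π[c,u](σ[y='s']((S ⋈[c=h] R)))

σ filters on y, owned by the right side.
E' = π[c,u]((S ⋈[c=h] σ[y='s'](R)))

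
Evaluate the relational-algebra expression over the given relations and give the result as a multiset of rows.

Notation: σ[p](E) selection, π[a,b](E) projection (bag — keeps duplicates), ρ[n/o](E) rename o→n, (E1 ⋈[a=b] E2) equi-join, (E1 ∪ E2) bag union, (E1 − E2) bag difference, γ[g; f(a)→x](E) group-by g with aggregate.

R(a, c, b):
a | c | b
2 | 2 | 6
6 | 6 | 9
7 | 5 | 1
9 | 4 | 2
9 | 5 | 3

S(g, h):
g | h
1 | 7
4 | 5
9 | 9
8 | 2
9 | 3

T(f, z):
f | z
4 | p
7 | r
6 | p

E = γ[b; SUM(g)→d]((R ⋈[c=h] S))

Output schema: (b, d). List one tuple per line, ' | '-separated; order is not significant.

Subexpression sizes:
  R → 5
  S → 5
  (R ⋈[c=h] S) → 3
  γ[b; SUM(g)→d]((R ⋈[c=h] S)) → 3

== RESULT ==
b | d
1 | 4
3 | 4
6 | 8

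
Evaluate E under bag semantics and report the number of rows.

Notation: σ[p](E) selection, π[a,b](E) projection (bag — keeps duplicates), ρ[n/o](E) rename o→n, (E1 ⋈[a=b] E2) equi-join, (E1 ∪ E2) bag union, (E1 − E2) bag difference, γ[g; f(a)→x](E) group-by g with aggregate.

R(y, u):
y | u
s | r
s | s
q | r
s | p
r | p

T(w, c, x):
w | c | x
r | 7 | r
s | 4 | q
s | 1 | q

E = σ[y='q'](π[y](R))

Row counts bottom-up:
  R → 5
  π[y](R) → 5
  σ[y='q'](π[y](R)) → 1

|E| = 1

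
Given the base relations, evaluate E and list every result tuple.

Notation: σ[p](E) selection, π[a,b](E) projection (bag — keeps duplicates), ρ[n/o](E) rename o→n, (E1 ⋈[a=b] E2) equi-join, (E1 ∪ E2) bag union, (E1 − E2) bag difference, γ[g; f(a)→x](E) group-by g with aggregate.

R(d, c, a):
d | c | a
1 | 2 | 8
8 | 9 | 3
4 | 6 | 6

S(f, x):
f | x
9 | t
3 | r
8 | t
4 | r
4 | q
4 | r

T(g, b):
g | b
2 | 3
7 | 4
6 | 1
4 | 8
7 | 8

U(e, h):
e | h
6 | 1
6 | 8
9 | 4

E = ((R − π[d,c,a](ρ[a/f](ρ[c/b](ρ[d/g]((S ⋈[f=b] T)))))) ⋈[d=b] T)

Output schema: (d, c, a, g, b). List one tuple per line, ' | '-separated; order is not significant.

Stepwise |·|:
  R → 3
  S → 6
  T → 5
  (S ⋈[f=b] T) → 6
  ρ[d/g]((S ⋈[f=b] T)) → 6
  ρ[c/b](ρ[d/g]((S ⋈[f=b] T))) → 6
  ρ[a/f](ρ[c/b](ρ[d/g]((S ⋈[f=b] T)))) → 6
  π[d,c,a](ρ[a/f](ρ[c/b](ρ[d/g]((S ⋈[f=b] T))))) → 6
  (R − π[d,c,a](ρ[a/f](ρ[c/b](ρ[d/g]((S ⋈[f=b] T)))))) → 3
  T → 5
  ((R − π[d,c,a](ρ[a/f](ρ[c/b](ρ[d/g]((S ⋈[f=b] T)))))) ⋈[d=b] T) → 4

== RESULT ==
d | c | a | g | b
1 | 2 | 8 | 6 | 1
4 | 6 | 6 | 7 | 4
8 | 9 | 3 | 4 | 8
8 | 9 | 3 | 7 | 8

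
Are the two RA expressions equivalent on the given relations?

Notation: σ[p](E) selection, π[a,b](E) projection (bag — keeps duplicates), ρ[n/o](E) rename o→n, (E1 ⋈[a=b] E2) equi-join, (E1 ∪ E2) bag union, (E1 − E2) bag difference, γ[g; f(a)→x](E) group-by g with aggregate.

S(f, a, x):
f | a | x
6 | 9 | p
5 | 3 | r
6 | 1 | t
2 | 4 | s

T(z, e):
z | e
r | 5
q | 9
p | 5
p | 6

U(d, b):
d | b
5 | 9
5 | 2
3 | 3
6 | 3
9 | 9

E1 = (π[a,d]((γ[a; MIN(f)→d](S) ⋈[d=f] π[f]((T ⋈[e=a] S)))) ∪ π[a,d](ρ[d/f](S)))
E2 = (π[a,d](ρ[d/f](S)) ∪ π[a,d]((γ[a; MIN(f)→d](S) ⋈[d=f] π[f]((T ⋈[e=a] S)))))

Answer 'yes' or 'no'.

E1 per-node cardinality:
  S → 4
  γ[a; MIN(f)→d](S) → 4
  T → 4
  S → 4
  (T ⋈[e=a] S) → 1
  π[f]((T ⋈[e=a] S)) → 1
  (γ[a; MIN(f)→d](S) ⋈[d=f] π[f]((T ⋈[e=a] S))) → 2
  π[a,d]((γ[a; MIN(f)→d](S) ⋈[d=f] π[f]((T ⋈[e=a] S)))) → 2
  S → 4
  ρ[d/f](S) → 4
  π[a,d](ρ[d/f](S)) → 4
  (π[a,d]((γ[a; MIN(f)→d](S) ⋈[d=f] π[f]((T ⋈[e=a] S)))) ∪ π[a,d](ρ[d/f](S))) → 6
E2 per-node cardinality:
  S → 4
  ρ[d/f](S) → 4
  π[a,d](ρ[d/f](S)) → 4
  S → 4
  γ[a; MIN(f)→d](S) → 4
  T → 4
  S → 4
  (T ⋈[e=a] S) → 1
  π[f]((T ⋈[e=a] S)) → 1
  (γ[a; MIN(f)→d](S) ⋈[d=f] π[f]((T ⋈[e=a] S))) → 2
  π[a,d]((γ[a; MIN(f)→d](S) ⋈[d=f] π[f]((T ⋈[e=a] S)))) → 2
  (π[a,d](ρ[d/f](S)) ∪ π[a,d]((γ[a; MIN(f)→d](S) ⋈[d=f] π[f]((T ⋈[e=a] S))))) → 6

E1 and E2 produce the same multiset:
a | d
1 | 6
1 | 6
3 | 5
4 | 2
9 | 6
9 | 6

yes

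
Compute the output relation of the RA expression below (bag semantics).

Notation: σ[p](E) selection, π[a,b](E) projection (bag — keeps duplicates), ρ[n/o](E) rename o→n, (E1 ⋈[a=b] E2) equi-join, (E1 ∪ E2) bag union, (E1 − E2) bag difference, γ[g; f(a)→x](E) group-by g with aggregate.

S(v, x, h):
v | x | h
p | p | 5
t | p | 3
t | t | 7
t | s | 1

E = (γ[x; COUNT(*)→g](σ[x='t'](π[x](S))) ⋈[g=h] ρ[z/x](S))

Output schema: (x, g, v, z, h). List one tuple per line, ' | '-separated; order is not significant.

Row counts bottom-up:
  S → 4
  π[x](S) → 4
  σ[x='t'](π[x](S)) → 1
  γ[x; COUNT(*)→g](σ[x='t'](π[x](S))) → 1
  S → 4
  ρ[z/x](S) → 4
  (γ[x; COUNT(*)→g](σ[x='t'](π[x](S))) ⋈[g=h] ρ[z/x](S)) → 1

== RESULT ==
x | g | v | z | h
t | 1 | t | s | 1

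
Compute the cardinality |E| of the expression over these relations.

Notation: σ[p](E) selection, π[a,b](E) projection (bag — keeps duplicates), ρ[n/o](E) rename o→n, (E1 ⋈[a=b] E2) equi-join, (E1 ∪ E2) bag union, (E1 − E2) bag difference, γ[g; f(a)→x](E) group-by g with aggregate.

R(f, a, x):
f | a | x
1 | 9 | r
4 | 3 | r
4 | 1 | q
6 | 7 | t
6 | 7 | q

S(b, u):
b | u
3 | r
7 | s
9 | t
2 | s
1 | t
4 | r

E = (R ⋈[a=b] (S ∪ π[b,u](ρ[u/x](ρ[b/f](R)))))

Per-node cardinality:
  R → 5
  S → 6
  R → 5
  ρ[b/f](R) → 5
  ρ[u/x](ρ[b/f](R)) → 5
  π[b,u](ρ[u/x](ρ[b/f](R))) → 5
  (S ∪ π[b,u](ρ[u/x](ρ[b/f](R)))) → 11
  (R ⋈[a=b] (S ∪ π[b,u](ρ[u/x](ρ[b/f](R))))) → 6

|E| = 6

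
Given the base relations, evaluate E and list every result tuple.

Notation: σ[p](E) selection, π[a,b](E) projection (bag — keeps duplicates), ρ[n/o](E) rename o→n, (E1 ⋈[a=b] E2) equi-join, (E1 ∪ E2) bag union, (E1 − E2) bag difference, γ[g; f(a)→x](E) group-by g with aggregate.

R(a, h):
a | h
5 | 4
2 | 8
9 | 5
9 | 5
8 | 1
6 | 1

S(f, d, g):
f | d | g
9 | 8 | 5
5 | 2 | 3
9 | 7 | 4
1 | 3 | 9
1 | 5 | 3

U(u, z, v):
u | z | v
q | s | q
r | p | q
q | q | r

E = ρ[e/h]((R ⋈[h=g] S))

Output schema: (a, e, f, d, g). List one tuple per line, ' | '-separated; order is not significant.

Stepwise |·|:
  R → 6
  S → 5
  (R ⋈[h=g] S) → 3
  ρ[e/h]((R ⋈[h=g] S)) → 3

== RESULT ==
a | e | f | d | g
5 | 4 | 9 | 7 | 4
9 | 5 | 9 | 8 | 5
9 | 5 | 9 | 8 | 5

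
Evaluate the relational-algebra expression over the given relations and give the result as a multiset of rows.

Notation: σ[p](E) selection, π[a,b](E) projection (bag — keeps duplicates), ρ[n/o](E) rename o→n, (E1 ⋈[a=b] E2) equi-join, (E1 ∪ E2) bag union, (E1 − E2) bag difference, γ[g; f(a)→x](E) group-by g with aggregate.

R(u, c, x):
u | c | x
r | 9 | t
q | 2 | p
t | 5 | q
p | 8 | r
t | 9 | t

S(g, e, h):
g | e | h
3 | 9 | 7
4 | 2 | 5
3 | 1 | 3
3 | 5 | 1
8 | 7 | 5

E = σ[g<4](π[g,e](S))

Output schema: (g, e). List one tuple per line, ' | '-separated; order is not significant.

Per-node cardinality:
  S → 5
  π[g,e](S) → 5
  σ[g<4](π[g,e](S)) → 3

== RESULT ==
g | e
3 | 1
3 | 5
3 | 9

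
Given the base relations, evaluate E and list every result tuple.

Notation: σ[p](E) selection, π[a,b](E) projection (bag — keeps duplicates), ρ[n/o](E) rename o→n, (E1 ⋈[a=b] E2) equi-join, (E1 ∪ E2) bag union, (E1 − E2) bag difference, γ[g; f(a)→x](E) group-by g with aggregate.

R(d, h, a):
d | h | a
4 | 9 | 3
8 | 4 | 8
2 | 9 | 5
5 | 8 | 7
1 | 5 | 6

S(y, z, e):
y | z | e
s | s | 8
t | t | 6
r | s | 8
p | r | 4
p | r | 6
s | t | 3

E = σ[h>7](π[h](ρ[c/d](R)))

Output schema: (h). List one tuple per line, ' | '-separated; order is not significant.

Subexpression sizes:
  R → 5
  ρ[c/d](R) → 5
  π[h](ρ[c/d](R)) → 5
  σ[h>7](π[h](ρ[c/d](R))) → 3

== RESULT ==
h
8
9
9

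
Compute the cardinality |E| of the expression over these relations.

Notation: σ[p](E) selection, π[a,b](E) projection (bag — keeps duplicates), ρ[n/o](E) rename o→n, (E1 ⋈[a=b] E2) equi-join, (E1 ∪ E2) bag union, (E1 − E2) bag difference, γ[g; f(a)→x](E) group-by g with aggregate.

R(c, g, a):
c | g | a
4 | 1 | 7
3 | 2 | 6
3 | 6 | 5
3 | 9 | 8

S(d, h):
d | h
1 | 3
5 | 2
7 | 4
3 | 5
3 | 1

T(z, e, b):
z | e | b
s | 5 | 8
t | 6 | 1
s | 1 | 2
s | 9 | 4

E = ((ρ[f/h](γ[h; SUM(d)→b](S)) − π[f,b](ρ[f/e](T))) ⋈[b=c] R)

Row counts bottom-up:
  S → 5
  γ[h; SUM(d)→b](S) → 5
  ρ[f/h](γ[h; SUM(d)→b](S)) → 5
  T → 4
  ρ[f/e](T) → 4
  π[f,b](ρ[f/e](T)) → 4
  (ρ[f/h](γ[h; SUM(d)→b](S)) − π[f,b](ρ[f/e](T))) → 5
  R → 4
  ((ρ[f/h](γ[h; SUM(d)→b](S)) − π[f,b](ρ[f/e](T))) ⋈[b=c] R) → 6

|E| = 6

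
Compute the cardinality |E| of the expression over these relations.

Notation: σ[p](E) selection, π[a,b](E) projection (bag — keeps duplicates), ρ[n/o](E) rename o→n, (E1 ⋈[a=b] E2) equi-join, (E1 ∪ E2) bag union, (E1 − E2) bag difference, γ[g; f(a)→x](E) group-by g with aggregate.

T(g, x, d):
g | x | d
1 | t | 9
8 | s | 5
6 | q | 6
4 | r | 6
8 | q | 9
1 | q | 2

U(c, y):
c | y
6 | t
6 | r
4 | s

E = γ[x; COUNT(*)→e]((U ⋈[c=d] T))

Row counts bottom-up:
  U → 3
  T → 6
  (U ⋈[c=d] T) → 4
  γ[x; COUNT(*)→e]((U ⋈[c=d] T)) → 2

|E| = 2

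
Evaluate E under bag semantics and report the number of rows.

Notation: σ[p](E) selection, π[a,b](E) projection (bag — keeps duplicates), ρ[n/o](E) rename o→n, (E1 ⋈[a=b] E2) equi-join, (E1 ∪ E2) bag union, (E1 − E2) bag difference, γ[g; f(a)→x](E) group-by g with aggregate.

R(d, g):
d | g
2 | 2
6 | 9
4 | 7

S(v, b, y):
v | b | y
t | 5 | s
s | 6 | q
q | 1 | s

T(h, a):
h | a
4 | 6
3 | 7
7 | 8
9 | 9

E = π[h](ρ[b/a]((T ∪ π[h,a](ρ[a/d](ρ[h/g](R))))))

Subexpression sizes:
  T → 4
  R → 3
  ρ[h/g](R) → 3
  ρ[a/d](ρ[h/g](R)) → 3
  π[h,a](ρ[a/d](ρ[h/g](R))) → 3
  (T ∪ π[h,a](ρ[a/d](ρ[h/g](R)))) → 7
  ρ[b/a]((T ∪ π[h,a](ρ[a/d](ρ[h/g](R))))) → 7
  π[h](ρ[b/a]((T ∪ π[h,a](ρ[a/d](ρ[h/g](R)))))) → 7

|E| = 7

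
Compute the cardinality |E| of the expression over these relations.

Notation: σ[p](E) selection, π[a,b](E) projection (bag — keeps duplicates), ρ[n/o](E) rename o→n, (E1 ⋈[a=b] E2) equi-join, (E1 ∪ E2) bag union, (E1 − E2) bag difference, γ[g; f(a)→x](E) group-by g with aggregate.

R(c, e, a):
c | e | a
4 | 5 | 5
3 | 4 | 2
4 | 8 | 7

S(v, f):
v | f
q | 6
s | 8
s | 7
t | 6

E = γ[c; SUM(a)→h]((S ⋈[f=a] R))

Stepwise |·|:
  S → 4
  R → 3
  (S ⋈[f=a] R) → 1
  γ[c; SUM(a)→h]((S ⋈[f=a] R)) → 1

|E| = 1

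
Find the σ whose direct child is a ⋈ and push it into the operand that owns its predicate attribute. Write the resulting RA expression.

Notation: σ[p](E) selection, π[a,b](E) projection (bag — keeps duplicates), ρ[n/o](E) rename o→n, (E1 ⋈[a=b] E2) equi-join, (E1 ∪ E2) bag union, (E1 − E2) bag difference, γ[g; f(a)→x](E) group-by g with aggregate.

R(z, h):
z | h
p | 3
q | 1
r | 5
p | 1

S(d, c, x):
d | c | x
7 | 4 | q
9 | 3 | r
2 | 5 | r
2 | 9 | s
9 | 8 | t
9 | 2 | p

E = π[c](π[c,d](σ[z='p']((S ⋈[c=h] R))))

σ filters on z, owned by the right side.
E' = π[c](π[c,d]((S ⋈[c=h] σ[z='p'](R))))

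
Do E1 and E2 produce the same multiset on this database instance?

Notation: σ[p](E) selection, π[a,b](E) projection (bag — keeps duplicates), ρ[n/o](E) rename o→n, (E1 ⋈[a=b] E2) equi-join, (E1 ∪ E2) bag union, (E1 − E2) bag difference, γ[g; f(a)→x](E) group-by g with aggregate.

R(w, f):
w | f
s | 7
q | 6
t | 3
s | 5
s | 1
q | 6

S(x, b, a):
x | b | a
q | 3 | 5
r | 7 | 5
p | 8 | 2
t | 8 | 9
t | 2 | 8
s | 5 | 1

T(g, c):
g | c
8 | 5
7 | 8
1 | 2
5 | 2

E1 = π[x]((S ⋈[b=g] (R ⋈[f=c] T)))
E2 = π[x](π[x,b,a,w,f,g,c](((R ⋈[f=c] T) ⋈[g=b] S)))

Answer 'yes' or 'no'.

E1 per-node cardinality:
  S → 6
  R → 6
  T → 4
  (R ⋈[f=c] T) → 1
  (S ⋈[b=g] (R ⋈[f=c] T)) → 2
  π[x]((S ⋈[b=g] (R ⋈[f=c] T))) → 2
E2 per-node cardinality:
  R → 6
  T → 4
  (R ⋈[f=c] T) → 1
  S → 6
  ((R ⋈[f=c] T) ⋈[g=b] S) → 2
  π[x,b,a,w,f,g,c](((R ⋈[f=c] T) ⋈[g=b] S)) → 2
  π[x](π[x,b,a,w,f,g,c](((R ⋈[f=c] T) ⋈[g=b] S))) → 2

E1 and E2 produce the same multiset:
x
p
t

yes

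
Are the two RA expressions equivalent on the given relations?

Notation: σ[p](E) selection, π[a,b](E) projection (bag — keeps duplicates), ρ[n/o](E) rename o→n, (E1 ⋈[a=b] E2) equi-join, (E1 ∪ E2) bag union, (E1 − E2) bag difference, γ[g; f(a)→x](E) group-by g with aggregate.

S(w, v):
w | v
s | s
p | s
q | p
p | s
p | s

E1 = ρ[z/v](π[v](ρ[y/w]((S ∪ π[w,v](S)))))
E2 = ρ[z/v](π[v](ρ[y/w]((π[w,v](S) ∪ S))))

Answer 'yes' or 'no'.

E1 stepwise |·|:
  S → 5
  S → 5
  π[w,v](S) → 5
  (S ∪ π[w,v](S)) → 10
  ρ[y/w]((S ∪ π[w,v](S))) → 10
  π[v](ρ[y/w]((S ∪ π[w,v](S)))) → 10
  ρ[z/v](π[v](ρ[y/w]((S ∪ π[w,v](S))))) → 10
E2 stepwise |·|:
  S → 5
  π[w,v](S) → 5
  S → 5
  (π[w,v](S) ∪ S) → 10
  ρ[y/w]((π[w,v](S) ∪ S)) → 10
  π[v](ρ[y/w]((π[w,v](S) ∪ S))) → 10
  ρ[z/v](π[v](ρ[y/w]((π[w,v](S) ∪ S)))) → 10

E1 and E2 produce the same multiset:
z
p
p
s
s
s
s
s
s
s
s

yes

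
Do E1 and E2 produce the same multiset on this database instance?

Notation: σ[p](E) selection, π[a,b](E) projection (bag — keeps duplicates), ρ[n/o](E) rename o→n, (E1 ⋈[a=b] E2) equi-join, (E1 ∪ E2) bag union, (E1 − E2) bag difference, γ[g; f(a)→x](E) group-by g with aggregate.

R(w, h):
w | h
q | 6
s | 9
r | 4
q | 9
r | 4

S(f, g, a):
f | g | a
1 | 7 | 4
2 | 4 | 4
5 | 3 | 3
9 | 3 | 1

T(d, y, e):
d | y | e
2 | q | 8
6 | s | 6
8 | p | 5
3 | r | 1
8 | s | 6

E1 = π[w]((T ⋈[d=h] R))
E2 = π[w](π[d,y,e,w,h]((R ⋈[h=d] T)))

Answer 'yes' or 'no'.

E1 stepwise |·|:
  T → 5
  R → 5
  (T ⋈[d=h] R) → 1
  π[w]((T ⋈[d=h] R)) → 1
E2 stepwise |·|:
  R → 5
  T → 5
  (R ⋈[h=d] T) → 1
  π[d,y,e,w,h]((R ⋈[h=d] T)) → 1
  π[w](π[d,y,e,w,h]((R ⋈[h=d] T))) → 1

E1 and E2 produce the same multiset:
w
q

yes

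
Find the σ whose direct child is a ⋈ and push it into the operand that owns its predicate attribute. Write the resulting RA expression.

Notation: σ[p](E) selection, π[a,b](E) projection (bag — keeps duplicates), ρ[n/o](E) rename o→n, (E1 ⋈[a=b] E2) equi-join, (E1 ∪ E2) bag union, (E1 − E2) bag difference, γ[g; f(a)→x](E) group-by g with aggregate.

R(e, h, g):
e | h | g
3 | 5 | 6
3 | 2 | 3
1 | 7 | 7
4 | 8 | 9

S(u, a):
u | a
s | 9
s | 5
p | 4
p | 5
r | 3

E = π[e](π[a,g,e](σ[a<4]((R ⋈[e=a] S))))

σ filters on a, owned by the right side.
E' = π[e](π[a,g,e]((R ⋈[e=a] σ[a<4](S))))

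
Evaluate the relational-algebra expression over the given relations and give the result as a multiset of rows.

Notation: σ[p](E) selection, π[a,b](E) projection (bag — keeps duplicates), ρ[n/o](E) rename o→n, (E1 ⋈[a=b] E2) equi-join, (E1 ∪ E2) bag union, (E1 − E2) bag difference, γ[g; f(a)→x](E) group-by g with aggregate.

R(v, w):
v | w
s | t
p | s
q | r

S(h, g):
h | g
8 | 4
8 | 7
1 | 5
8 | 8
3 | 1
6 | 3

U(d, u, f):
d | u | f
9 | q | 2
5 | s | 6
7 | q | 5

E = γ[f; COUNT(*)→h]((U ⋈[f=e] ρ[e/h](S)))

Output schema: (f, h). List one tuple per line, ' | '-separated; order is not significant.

Per-node cardinality:
  U → 3
  S → 6
  ρ[e/h](S) → 6
  (U ⋈[f=e] ρ[e/h](S)) → 1
  γ[f; COUNT(*)→h]((U ⋈[f=e] ρ[e/h](S))) → 1

== RESULT ==
f | h
6 | 1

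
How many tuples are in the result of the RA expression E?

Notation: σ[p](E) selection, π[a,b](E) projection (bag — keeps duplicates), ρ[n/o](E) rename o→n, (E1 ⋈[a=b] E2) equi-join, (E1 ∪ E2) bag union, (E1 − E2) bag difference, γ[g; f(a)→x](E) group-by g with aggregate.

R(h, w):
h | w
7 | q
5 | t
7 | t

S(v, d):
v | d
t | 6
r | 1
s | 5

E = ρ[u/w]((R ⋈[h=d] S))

Subexpression sizes:
  R → 3
  S → 3
  (R ⋈[h=d] S) → 1
  ρ[u/w]((R ⋈[h=d] S)) → 1

|E| = 1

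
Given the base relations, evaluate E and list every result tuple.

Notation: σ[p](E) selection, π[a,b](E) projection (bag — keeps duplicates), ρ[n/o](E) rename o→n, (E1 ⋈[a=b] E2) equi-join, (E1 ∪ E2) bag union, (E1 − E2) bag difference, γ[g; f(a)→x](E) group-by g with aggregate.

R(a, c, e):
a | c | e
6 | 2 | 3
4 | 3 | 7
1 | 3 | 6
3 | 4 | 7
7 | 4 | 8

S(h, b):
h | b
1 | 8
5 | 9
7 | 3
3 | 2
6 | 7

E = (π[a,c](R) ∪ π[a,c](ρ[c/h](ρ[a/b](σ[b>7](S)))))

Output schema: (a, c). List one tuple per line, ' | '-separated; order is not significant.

Subexpression sizes:
  R → 5
  π[a,c](R) → 5
  S → 5
  σ[b>7](S) → 2
  ρ[a/b](σ[b>7](S)) → 2
  ρ[c/h](ρ[a/b](σ[b>7](S))) → 2
  π[a,c](ρ[c/h](ρ[a/b](σ[b>7](S)))) → 2
  (π[a,c](R) ∪ π[a,c](ρ[c/h](ρ[a/b](σ[b>7](S))))) → 7

== RESULT ==
a | c
1 | 3
3 | 4
4 | 3
6 | 2
7 | 4
8 | 1
9 | 5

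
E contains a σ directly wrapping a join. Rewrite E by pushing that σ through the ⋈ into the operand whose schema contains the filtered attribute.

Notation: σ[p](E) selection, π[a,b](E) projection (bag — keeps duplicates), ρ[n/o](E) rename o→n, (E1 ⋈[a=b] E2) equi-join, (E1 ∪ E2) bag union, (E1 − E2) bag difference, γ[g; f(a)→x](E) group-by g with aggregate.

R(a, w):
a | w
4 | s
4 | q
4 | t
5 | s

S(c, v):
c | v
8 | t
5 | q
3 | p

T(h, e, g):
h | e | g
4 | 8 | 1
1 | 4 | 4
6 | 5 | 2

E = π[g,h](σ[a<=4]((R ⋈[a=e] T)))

σ filters on a, owned by the left side.
E' = π[g,h]((σ[a<=4](R) ⋈[a=e] T))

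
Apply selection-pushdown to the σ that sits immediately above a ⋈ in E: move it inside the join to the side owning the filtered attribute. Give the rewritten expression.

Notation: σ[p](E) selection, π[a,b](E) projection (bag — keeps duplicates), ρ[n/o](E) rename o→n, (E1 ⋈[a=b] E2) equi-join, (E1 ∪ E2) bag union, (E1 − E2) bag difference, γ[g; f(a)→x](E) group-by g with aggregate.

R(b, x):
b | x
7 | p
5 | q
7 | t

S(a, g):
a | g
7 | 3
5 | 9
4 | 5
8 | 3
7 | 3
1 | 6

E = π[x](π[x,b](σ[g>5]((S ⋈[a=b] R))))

σ filters on g, owned by the left side.
E' = π[x](π[x,b]((σ[g>5](S) ⋈[a=b] R)))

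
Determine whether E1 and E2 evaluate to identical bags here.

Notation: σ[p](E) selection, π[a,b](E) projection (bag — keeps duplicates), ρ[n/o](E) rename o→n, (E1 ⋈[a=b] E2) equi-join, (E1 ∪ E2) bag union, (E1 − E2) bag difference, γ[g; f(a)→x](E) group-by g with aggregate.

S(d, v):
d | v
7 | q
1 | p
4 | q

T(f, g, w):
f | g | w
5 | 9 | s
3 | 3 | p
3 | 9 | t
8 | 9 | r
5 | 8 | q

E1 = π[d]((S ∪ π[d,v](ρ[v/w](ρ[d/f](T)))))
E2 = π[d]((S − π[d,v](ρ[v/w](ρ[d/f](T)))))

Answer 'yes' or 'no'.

E1 per-node cardinality:
  S → 3
  T → 5
  ρ[d/f](T) → 5
  ρ[v/w](ρ[d/f](T)) → 5
  π[d,v](ρ[v/w](ρ[d/f](T))) → 5
  (S ∪ π[d,v](ρ[v/w](ρ[d/f](T)))) → 8
  π[d]((S ∪ π[d,v](ρ[v/w](ρ[d/f](T))))) → 8
E2 per-node cardinality:
  S → 3
  T → 5
  ρ[d/f](T) → 5
  ρ[v/w](ρ[d/f](T)) → 5
  π[d,v](ρ[v/w](ρ[d/f](T))) → 5
  (S − π[d,v](ρ[v/w](ρ[d/f](T)))) → 3
  π[d]((S − π[d,v](ρ[v/w](ρ[d/f](T))))) → 3

E1 result:
d
1
3
3
4
5
5
7
8
E2 result:
d
1
4
7
Witness: (5,) appears 2× in E1 but 0× in E2.

no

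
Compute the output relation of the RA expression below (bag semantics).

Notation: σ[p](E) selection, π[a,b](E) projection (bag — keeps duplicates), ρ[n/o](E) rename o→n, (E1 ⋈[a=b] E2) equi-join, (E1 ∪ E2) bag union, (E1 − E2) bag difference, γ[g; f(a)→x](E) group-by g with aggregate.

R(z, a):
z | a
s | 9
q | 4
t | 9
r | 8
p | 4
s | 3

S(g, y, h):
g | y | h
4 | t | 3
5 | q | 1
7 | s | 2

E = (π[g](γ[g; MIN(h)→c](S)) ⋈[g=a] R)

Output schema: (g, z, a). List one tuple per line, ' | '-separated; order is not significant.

Stepwise |·|:
  S → 3
  γ[g; MIN(h)→c](S) → 3
  π[g](γ[g; MIN(h)→c](S)) → 3
  R → 6
  (π[g](γ[g; MIN(h)→c](S)) ⋈[g=a] R) → 2

== RESULT ==
g | z | a
4 | p | 4
4 | q | 4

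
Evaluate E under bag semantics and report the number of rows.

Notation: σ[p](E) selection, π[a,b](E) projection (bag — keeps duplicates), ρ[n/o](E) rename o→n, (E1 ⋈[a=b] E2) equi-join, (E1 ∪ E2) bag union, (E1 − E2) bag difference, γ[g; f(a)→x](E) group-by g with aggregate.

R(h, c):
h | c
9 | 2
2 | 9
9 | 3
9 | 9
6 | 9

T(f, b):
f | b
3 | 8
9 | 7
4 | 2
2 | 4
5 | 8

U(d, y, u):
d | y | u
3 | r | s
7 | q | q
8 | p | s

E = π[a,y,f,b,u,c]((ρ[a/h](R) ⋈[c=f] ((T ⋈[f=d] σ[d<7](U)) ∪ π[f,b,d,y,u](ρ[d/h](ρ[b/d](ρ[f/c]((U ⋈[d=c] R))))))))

Per-node cardinality:
  R → 5
  ρ[a/h](R) → 5
  T → 5
  U → 3
  σ[d<7](U) → 1
  (T ⋈[f=d] σ[d<7](U)) → 1
  U → 3
  R → 5
  (U ⋈[d=c] R) → 1
  ρ[f/c]((U ⋈[d=c] R)) → 1
  ρ[b/d](ρ[f/c]((U ⋈[d=c] R))) → 1
  ρ[d/h](ρ[b/d](ρ[f/c]((U ⋈[d=c] R)))) → 1
  π[f,b,d,y,u](ρ[d/h](ρ[b/d](ρ[f/c]((U ⋈[d=c] R))))) → 1
  ((T ⋈[f=d] σ[d<7](U)) ∪ π[f,b,d,y,u](ρ[d/h](ρ[b/d](ρ[f/c]((U ⋈[d=c] R)))))) → 2
  (ρ[a/h](R) ⋈[c=f] ((T ⋈[f=d] σ[d<7](U)) ∪ π[f,b,d,y,u](ρ[d/h](ρ[b/d](ρ[f/c]((U ⋈[d=c] R))))))) → 2
  π[a,y,f,b,u,c]((ρ[a/h](R) ⋈[c=f] ((T ⋈[f=d] σ[d<7](U)) ∪ π[f,b,d,y,u](ρ[d/h](ρ[b/d](ρ[f/c]((U ⋈[d=c] R)))))))) → 2

|E| = 2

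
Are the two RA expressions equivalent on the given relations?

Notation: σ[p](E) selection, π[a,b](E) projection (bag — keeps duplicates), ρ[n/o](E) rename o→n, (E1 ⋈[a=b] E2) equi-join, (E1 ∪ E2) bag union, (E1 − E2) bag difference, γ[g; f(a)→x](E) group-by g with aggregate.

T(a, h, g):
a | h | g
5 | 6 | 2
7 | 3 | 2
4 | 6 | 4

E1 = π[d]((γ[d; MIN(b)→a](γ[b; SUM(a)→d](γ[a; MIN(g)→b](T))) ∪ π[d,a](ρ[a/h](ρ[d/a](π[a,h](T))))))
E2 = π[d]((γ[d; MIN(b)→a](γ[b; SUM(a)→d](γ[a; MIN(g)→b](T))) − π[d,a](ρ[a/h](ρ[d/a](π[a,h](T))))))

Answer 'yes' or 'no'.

E1 subexpression sizes:
  T → 3
  γ[a; MIN(g)→b](T) → 3
  γ[b; SUM(a)→d](γ[a; MIN(g)→b](T)) → 2
  γ[d; MIN(b)→a](γ[b; SUM(a)→d](γ[a; MIN(g)→b](T))) → 2
  T → 3
  π[a,h](T) → 3
  ρ[d/a](π[a,h](T)) → 3
  ρ[a/h](ρ[d/a](π[a,h](T))) → 3
  π[d,a](ρ[a/h](ρ[d/a](π[a,h](T)))) → 3
  (γ[d; MIN(b)→a](γ[b; SUM(a)→d](γ[a; MIN(g)→b](T))) ∪ π[d,a](ρ[a/h](ρ[d/a](π[a,h](T))))) → 5
  π[d]((γ[d; MIN(b)→a](γ[b; SUM(a)→d](γ[a; MIN(g)→b](T))) ∪ π[d,a](ρ[a/h](ρ[d/a](π[a,h](T)))))) → 5
E2 subexpression sizes:
  T → 3
  γ[a; MIN(g)→b](T) → 3
  γ[b; SUM(a)→d](γ[a; MIN(g)→b](T)) → 2
  γ[d; MIN(b)→a](γ[b; SUM(a)→d](γ[a; MIN(g)→b](T))) → 2
  T → 3
  π[a,h](T) → 3
  ρ[d/a](π[a,h](T)) → 3
  ρ[a/h](ρ[d/a](π[a,h](T))) → 3
  π[d,a](ρ[a/h](ρ[d/a](π[a,h](T)))) → 3
  (γ[d; MIN(b)→a](γ[b; SUM(a)→d](γ[a; MIN(g)→b](T))) − π[d,a](ρ[a/h](ρ[d/a](π[a,h](T))))) → 2
  π[d]((γ[d; MIN(b)→a](γ[b; SUM(a)→d](γ[a; MIN(g)→b](T))) − π[d,a](ρ[a/h](ρ[d/a](π[a,h](T)))))) → 2

E1 result:
d
4
4
5
7
12
E2 result:
d
4
12
Witness: (7,) appears 1× in E1 but 0× in E2.

no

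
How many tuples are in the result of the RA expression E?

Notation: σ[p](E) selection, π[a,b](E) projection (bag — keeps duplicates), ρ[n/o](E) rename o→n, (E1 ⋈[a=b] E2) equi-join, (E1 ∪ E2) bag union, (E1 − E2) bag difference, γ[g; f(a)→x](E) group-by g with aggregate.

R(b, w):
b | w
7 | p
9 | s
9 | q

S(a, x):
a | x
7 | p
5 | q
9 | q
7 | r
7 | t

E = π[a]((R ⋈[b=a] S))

Subexpression sizes:
  R → 3
  S → 5
  (R ⋈[b=a] S) → 5
  π[a]((R ⋈[b=a] S)) → 5

|E| = 5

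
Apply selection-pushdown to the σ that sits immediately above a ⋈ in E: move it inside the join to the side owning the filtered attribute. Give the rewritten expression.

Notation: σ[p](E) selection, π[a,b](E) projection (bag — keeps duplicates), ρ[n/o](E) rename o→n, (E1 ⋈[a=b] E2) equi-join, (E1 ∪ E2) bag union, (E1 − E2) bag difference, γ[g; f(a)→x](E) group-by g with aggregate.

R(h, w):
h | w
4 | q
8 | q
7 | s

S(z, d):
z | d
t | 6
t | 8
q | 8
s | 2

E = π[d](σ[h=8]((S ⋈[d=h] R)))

σ filters on h, owned by the right side.
E' = π[d]((S ⋈[d=h] σ[h=8](R)))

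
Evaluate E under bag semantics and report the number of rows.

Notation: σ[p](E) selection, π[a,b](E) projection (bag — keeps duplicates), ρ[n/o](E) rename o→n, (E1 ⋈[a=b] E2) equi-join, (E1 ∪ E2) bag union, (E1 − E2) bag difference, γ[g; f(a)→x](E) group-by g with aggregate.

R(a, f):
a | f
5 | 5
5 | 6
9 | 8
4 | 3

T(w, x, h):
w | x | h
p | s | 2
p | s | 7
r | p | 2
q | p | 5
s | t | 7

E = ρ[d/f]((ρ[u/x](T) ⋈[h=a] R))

Per-node cardinality:
  T → 5
  ρ[u/x](T) → 5
  R → 4
  (ρ[u/x](T) ⋈[h=a] R) → 2
  ρ[d/f]((ρ[u/x](T) ⋈[h=a] R)) → 2

|E| = 2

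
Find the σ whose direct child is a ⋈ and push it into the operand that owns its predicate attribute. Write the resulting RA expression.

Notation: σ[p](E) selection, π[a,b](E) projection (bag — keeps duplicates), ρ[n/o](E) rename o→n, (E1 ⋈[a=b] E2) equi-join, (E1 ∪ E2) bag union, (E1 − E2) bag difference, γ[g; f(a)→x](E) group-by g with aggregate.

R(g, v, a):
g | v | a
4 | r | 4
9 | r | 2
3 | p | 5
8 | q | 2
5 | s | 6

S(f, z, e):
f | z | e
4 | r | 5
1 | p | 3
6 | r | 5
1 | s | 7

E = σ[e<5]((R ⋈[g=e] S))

σ filters on e, owned by the right side.
E' = (R ⋈[g=e] σ[e<5](S))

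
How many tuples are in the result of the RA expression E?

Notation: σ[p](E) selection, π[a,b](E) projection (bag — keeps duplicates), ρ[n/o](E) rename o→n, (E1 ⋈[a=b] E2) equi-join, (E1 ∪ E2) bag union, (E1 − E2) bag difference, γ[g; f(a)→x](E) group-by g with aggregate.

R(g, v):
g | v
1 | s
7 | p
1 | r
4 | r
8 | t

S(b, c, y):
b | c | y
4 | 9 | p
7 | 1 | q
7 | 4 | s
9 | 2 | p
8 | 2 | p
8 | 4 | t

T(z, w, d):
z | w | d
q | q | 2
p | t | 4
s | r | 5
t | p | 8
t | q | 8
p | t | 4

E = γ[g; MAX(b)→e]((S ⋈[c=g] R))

Subexpression sizes:
  S → 6
  R → 5
  (S ⋈[c=g] R) → 4
  γ[g; MAX(b)→e]((S ⋈[c=g] R)) → 2

|E| = 2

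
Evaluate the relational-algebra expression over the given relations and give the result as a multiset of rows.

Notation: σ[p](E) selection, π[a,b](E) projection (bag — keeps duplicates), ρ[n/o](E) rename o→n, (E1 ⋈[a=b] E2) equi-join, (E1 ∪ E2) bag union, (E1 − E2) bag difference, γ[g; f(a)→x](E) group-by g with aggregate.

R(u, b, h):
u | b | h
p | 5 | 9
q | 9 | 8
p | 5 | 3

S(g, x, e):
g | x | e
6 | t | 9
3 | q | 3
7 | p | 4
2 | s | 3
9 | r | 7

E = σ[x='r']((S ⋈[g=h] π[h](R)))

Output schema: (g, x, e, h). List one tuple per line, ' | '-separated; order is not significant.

Per-node cardinality:
  S → 5
  R → 3
  π[h](R) → 3
  (S ⋈[g=h] π[h](R)) → 2
  σ[x='r']((S ⋈[g=h] π[h](R))) → 1

== RESULT ==
g | x | e | h
9 | r | 7 | 9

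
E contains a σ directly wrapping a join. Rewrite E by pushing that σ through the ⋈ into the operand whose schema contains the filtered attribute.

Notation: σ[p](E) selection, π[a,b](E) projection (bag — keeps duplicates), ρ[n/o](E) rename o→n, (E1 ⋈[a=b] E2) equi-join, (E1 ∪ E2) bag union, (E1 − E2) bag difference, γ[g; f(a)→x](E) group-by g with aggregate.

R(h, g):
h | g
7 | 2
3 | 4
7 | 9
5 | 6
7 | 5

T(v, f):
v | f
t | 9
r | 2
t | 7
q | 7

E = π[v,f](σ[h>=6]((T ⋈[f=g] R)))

σ filters on h, owned by the right side.
E' = π[v,f]((T ⋈[f=g] σ[h>=6](R)))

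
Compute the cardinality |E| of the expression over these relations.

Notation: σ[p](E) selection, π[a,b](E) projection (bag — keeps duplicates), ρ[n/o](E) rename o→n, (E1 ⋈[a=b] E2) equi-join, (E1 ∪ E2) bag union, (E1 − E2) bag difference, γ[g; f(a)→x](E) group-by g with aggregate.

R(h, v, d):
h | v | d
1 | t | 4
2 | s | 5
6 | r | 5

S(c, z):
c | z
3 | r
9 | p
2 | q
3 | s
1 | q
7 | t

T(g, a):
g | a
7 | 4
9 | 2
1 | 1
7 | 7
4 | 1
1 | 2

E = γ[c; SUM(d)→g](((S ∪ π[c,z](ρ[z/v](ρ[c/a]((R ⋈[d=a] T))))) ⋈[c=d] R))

Subexpression sizes:
  S → 6
  R → 3
  T → 6
  (R ⋈[d=a] T) → 1
  ρ[c/a]((R ⋈[d=a] T)) → 1
  ρ[z/v](ρ[c/a]((R ⋈[d=a] T))) → 1
  π[c,z](ρ[z/v](ρ[c/a]((R ⋈[d=a] T)))) → 1
  (S ∪ π[c,z](ρ[z/v](ρ[c/a]((R ⋈[d=a] T))))) → 7
  R → 3
  ((S ∪ π[c,z](ρ[z/v](ρ[c/a]((R ⋈[d=a] T))))) ⋈[c=d] R) → 1
  γ[c; SUM(d)→g](((S ∪ π[c,z](ρ[z/v](ρ[c/a]((R ⋈[d=a] T))))) ⋈[c=d] R)) → 1

|E| = 1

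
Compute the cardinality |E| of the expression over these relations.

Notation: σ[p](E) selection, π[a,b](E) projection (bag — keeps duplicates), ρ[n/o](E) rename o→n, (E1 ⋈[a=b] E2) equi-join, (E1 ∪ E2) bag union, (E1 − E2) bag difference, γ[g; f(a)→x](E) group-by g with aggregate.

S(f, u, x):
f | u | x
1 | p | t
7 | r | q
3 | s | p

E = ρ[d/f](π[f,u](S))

Per-node cardinality:
  S → 3
  π[f,u](S) → 3
  ρ[d/f](π[f,u](S)) → 3

|E| = 3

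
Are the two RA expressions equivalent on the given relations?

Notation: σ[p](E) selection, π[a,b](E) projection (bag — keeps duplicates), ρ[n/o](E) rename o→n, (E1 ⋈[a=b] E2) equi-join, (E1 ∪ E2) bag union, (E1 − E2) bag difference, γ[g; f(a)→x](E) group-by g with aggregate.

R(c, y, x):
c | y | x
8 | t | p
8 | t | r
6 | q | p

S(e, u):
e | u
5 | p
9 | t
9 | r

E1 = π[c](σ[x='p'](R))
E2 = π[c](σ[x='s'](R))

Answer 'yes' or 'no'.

E1 row counts bottom-up:
  R → 3
  σ[x='p'](R) → 2
  π[c](σ[x='p'](R)) → 2
E2 row counts bottom-up:
  R → 3
  σ[x='s'](R) → 0
  π[c](σ[x='s'](R)) → 0

E1 result:
c
6
8
E2 result:
c
(0 rows)
Witness: (6,) appears 1× in E1 but 0× in E2.

no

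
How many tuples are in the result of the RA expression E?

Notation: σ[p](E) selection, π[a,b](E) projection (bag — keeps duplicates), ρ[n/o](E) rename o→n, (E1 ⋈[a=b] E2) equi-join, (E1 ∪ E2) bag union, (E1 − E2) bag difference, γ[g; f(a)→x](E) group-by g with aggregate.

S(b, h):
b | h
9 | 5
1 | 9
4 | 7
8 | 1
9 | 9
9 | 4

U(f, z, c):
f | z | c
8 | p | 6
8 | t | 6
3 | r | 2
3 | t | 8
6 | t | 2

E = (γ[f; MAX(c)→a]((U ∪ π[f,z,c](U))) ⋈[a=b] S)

Stepwise |·|:
  U → 5
  U → 5
  π[f,z,c](U) → 5
  (U ∪ π[f,z,c](U)) → 10
  γ[f; MAX(c)→a]((U ∪ π[f,z,c](U))) → 3
  S → 6
  (γ[f; MAX(c)→a]((U ∪ π[f,z,c](U))) ⋈[a=b] S) → 1

|E| = 1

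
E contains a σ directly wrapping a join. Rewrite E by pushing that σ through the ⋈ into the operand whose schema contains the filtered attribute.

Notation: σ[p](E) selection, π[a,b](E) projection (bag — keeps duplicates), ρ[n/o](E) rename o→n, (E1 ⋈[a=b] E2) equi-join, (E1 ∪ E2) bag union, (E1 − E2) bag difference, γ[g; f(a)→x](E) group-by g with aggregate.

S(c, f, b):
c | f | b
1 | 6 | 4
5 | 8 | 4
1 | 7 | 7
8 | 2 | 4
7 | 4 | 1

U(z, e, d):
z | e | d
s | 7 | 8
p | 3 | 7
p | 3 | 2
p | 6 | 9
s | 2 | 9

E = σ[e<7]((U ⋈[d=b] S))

σ filters on e, owned by the left side.
E' = (σ[e<7](U) ⋈[d=b] S)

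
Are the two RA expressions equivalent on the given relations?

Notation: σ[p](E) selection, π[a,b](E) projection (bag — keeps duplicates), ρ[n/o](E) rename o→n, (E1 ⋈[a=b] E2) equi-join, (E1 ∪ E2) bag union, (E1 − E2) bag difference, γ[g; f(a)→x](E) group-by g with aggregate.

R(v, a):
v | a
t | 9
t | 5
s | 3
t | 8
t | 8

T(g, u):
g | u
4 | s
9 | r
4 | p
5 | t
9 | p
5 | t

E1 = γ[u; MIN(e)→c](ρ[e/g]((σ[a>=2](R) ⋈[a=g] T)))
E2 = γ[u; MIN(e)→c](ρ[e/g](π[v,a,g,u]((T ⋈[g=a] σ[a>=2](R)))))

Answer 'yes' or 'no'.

E1 stepwise |·|:
  R → 5
  σ[a>=2](R) → 5
  T → 6
  (σ[a>=2](R) ⋈[a=g] T) → 4
  ρ[e/g]((σ[a>=2](R) ⋈[a=g] T)) → 4
  γ[u; MIN(e)→c](ρ[e/g]((σ[a>=2](R) ⋈[a=g] T))) → 3
E2 stepwise |·|:
  T → 6
  R → 5
  σ[a>=2](R) → 5
  (T ⋈[g=a] σ[a>=2](R)) → 4
  π[v,a,g,u]((T ⋈[g=a] σ[a>=2](R))) → 4
  ρ[e/g](π[v,a,g,u]((T ⋈[g=a] σ[a>=2](R)))) → 4
  γ[u; MIN(e)→c](ρ[e/g](π[v,a,g,u]((T ⋈[g=a] σ[a>=2](R))))) → 3

E1 and E2 produce the same multiset:
u | c
p | 9
r | 9
t | 5

yes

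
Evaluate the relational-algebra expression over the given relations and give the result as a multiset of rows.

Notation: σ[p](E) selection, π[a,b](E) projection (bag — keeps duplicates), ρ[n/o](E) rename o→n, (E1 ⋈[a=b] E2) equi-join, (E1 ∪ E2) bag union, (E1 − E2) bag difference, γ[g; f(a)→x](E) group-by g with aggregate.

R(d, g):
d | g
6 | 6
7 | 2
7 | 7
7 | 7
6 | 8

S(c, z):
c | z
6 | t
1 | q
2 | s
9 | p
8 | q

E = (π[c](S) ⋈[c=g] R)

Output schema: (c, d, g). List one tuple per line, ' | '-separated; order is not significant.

Row counts bottom-up:
  S → 5
  π[c](S) → 5
  R → 5
  (π[c](S) ⋈[c=g] R) → 3

== RESULT ==
c | d | g
2 | 7 | 2
6 | 6 | 6
8 | 6 | 8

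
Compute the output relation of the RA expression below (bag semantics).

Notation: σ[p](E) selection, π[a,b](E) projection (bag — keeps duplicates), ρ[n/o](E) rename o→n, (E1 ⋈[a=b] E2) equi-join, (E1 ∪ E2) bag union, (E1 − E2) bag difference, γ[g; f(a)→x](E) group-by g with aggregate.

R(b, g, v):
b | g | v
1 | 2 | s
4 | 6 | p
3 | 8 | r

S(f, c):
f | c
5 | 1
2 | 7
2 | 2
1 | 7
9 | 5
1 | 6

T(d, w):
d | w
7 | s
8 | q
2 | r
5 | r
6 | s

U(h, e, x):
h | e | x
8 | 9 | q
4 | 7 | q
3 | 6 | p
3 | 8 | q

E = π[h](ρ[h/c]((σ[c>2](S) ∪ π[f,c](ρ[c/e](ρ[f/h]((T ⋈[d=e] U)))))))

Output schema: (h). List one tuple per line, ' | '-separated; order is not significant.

Per-node cardinality:
  S → 6
  σ[c>2](S) → 4
  T → 5
  U → 4
  (T ⋈[d=e] U) → 3
  ρ[f/h]((T ⋈[d=e] U)) → 3
  ρ[c/e](ρ[f/h]((T ⋈[d=e] U))) → 3
  π[f,c](ρ[c/e](ρ[f/h]((T ⋈[d=e] U)))) → 3
  (σ[c>2](S) ∪ π[f,c](ρ[c/e](ρ[f/h]((T ⋈[d=e] U))))) → 7
  ρ[h/c]((σ[c>2](S) ∪ π[f,c](ρ[c/e](ρ[f/h]((T ⋈[d=e] U)))))) → 7
  π[h](ρ[h/c]((σ[c>2](S) ∪ π[f,c](ρ[c/e](ρ[f/h]((T ⋈[d=e] U))))))) → 7

== RESULT ==
h
5
6
6
7
7
7
8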